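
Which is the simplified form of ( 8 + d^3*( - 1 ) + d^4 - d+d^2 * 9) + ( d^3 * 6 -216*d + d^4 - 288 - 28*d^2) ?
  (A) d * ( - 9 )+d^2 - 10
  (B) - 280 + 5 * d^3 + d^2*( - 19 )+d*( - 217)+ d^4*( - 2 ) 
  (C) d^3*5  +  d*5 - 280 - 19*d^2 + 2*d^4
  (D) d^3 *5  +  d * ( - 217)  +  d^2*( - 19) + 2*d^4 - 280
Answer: D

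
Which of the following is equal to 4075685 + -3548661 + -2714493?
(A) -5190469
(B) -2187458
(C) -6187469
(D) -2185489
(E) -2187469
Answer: E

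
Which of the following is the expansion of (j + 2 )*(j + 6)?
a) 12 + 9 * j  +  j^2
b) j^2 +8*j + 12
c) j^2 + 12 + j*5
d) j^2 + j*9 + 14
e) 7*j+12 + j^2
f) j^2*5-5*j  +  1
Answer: b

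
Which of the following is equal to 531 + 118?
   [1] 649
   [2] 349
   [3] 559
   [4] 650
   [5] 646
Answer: 1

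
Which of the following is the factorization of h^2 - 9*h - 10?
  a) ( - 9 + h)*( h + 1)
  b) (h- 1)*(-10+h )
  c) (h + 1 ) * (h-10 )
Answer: c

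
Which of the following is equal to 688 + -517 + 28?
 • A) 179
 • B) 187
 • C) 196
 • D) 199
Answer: D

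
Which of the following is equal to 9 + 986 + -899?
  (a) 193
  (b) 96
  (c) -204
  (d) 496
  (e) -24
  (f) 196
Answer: b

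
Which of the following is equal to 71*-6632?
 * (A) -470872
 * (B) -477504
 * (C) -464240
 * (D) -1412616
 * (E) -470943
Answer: A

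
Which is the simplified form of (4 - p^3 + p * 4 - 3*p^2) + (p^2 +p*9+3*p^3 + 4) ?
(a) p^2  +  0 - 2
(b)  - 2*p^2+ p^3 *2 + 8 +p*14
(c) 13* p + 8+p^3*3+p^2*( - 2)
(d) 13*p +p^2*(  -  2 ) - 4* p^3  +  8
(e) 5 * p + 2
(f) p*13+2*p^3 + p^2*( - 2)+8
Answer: f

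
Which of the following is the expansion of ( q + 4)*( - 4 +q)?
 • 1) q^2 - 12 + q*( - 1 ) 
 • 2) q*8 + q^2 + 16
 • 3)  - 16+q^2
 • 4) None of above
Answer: 3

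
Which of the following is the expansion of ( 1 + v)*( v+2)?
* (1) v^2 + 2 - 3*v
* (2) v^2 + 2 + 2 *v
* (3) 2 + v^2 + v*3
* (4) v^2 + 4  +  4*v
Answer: 3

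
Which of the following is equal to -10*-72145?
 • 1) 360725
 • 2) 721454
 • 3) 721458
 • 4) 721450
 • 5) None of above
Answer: 4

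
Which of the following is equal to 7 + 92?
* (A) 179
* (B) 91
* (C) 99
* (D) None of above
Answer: C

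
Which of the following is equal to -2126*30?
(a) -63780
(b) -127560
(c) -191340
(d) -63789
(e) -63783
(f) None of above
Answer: a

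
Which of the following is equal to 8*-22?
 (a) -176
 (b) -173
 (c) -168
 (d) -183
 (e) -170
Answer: a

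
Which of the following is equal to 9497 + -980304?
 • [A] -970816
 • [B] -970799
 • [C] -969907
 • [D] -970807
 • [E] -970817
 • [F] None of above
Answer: D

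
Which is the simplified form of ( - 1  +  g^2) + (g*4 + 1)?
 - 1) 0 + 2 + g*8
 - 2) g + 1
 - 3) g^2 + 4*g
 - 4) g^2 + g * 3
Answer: 3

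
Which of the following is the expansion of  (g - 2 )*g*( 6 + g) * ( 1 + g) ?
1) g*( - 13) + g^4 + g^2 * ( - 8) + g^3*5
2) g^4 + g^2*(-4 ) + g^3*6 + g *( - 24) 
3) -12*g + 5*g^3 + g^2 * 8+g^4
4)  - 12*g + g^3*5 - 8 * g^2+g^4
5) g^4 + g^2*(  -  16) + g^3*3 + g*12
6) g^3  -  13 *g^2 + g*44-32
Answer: 4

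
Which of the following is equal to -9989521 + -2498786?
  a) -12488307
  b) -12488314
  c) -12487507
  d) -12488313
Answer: a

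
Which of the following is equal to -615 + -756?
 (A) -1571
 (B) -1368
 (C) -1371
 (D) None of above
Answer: C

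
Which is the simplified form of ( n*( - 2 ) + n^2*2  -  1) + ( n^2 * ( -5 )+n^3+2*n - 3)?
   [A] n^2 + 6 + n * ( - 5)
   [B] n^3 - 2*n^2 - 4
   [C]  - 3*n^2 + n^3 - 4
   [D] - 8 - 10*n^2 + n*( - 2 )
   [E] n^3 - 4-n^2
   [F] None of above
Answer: C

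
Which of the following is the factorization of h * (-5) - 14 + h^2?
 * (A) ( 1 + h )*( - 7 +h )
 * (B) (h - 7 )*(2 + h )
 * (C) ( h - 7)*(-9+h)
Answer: B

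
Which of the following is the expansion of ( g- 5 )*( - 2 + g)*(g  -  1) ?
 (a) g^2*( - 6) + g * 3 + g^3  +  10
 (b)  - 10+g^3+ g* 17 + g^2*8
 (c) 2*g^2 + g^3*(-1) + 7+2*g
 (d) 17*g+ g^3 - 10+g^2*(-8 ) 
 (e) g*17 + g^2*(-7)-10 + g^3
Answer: d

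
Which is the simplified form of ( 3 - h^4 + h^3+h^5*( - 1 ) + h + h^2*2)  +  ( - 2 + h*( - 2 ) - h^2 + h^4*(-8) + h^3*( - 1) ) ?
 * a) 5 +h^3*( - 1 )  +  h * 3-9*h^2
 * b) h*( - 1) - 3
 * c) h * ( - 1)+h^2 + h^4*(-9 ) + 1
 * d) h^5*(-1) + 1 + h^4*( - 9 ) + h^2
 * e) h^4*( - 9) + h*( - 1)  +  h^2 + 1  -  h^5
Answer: e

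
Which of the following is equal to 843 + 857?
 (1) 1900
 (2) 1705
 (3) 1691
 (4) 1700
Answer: 4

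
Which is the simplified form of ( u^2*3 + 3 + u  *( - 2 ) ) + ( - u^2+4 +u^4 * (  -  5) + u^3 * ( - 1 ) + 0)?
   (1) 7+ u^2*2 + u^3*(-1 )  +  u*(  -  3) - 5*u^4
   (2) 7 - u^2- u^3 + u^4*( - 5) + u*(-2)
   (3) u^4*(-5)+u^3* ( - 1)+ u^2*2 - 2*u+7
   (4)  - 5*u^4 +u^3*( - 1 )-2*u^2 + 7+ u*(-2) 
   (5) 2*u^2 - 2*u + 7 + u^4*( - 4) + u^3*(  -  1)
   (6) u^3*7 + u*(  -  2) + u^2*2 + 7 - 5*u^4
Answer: 3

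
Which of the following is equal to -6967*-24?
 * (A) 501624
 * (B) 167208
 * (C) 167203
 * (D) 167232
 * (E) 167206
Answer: B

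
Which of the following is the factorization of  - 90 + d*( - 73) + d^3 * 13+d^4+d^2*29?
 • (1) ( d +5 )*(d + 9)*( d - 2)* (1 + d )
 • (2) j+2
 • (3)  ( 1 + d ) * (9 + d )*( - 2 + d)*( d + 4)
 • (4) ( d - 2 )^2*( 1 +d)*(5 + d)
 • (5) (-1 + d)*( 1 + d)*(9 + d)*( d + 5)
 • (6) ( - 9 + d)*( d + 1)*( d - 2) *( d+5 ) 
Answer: 1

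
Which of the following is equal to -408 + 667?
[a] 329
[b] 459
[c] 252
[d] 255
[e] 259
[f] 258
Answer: e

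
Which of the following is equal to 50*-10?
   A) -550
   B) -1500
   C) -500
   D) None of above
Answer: C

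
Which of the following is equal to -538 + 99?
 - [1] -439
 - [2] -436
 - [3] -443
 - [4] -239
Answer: 1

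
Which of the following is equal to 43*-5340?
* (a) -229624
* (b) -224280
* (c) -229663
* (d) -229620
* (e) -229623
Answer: d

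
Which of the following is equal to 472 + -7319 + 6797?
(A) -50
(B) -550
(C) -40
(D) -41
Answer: A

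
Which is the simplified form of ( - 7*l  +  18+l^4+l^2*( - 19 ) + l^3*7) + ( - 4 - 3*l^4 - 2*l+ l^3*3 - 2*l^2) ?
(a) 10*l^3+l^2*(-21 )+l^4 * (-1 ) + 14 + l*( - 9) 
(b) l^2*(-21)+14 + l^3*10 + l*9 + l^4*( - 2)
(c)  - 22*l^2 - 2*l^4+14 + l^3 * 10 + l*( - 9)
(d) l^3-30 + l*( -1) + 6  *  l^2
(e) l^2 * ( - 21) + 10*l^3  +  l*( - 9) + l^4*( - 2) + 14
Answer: e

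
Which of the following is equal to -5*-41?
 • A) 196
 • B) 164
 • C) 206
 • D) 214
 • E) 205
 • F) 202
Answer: E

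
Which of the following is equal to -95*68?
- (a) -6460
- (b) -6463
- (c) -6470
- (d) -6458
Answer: a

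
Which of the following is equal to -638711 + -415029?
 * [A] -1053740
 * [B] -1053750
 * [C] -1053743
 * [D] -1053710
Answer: A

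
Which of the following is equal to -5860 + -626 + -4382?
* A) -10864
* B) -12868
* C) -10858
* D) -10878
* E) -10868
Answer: E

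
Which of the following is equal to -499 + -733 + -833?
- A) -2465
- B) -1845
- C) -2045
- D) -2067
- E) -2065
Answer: E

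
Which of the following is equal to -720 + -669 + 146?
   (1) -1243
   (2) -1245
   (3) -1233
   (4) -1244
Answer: 1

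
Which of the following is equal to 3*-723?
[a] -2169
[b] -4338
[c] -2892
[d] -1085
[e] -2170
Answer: a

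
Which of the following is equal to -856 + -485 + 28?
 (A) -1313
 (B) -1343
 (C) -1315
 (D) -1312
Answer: A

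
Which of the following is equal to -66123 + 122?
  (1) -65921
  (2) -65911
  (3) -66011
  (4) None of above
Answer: 4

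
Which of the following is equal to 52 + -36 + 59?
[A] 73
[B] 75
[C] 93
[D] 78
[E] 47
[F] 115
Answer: B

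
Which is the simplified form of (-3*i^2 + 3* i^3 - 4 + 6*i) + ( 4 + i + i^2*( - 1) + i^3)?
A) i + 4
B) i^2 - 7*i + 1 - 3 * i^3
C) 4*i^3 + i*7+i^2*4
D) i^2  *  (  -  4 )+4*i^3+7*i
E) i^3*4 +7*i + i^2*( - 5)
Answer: D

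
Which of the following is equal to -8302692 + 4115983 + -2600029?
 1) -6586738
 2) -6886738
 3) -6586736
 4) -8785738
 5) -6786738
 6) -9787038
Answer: 5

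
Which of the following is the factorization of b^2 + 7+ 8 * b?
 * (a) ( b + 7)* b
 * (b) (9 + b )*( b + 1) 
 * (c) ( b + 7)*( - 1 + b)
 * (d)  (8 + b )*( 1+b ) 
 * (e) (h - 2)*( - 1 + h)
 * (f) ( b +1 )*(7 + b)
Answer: f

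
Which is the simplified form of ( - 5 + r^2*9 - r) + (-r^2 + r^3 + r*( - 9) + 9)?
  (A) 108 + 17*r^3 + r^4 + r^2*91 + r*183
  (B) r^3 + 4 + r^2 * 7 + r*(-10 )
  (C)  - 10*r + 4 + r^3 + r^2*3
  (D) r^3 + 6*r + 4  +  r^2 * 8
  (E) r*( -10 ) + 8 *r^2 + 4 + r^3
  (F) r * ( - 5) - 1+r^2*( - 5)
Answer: E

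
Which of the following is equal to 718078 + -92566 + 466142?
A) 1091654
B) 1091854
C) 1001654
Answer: A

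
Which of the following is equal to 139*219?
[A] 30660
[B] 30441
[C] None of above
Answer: B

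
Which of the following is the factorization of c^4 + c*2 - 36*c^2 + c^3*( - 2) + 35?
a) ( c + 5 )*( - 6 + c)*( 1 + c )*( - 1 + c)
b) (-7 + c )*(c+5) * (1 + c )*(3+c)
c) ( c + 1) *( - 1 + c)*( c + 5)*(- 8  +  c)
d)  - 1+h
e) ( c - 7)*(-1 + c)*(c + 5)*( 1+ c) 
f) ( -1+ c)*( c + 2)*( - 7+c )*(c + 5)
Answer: e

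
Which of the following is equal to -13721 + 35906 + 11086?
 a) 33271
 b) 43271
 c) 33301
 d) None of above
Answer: a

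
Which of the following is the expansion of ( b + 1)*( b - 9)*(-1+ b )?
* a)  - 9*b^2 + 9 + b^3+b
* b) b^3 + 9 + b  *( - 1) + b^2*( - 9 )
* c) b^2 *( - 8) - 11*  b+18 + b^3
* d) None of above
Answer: b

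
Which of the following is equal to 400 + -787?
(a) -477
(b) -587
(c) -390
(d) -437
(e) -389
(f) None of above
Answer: f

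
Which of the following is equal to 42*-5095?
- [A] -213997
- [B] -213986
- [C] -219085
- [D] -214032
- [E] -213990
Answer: E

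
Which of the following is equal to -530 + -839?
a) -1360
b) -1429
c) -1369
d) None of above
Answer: c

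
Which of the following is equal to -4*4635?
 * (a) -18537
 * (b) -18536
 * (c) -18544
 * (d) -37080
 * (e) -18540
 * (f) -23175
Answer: e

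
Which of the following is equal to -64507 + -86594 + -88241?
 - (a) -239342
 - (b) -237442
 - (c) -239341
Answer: a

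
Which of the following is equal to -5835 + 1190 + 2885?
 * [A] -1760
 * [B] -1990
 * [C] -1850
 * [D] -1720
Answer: A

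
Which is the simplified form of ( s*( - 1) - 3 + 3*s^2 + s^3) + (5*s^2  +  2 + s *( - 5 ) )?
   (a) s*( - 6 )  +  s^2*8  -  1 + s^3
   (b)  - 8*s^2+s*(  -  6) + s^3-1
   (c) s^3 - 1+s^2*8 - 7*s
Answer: a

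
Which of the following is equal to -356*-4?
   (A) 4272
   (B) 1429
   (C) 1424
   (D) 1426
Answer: C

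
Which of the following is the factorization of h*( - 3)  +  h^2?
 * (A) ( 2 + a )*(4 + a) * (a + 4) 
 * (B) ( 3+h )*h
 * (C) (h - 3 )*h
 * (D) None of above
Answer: C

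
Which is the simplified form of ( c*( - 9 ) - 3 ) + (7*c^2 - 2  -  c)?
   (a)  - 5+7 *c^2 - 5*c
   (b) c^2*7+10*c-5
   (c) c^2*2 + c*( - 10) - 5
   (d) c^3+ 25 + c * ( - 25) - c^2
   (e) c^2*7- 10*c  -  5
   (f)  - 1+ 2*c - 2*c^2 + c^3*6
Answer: e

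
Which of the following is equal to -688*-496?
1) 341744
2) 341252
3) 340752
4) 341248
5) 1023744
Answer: 4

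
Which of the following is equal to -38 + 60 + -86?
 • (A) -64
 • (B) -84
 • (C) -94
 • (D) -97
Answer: A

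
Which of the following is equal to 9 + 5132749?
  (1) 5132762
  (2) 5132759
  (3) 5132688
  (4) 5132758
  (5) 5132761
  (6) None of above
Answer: 4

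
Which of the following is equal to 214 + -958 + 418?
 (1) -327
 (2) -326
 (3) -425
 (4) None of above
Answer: 2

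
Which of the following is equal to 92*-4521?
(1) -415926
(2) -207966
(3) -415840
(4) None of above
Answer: 4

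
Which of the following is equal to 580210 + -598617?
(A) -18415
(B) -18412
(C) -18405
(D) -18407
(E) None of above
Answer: D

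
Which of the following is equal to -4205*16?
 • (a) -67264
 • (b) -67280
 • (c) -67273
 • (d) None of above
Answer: b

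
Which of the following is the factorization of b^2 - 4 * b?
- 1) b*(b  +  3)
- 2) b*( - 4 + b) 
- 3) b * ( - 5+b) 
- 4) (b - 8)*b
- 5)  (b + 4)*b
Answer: 2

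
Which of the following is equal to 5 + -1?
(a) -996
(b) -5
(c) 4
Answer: c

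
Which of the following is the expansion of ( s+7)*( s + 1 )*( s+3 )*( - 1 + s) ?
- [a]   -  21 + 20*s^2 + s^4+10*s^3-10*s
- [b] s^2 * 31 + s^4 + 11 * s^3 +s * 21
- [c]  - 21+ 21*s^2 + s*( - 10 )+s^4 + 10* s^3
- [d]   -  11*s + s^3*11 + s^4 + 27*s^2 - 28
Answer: a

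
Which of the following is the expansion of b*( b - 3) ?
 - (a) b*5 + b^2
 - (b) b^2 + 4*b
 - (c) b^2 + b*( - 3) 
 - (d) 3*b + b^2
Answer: c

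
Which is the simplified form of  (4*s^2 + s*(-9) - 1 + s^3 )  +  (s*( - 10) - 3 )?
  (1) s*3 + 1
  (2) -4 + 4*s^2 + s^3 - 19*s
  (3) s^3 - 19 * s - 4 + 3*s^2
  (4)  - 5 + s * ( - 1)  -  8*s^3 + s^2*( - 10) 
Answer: 2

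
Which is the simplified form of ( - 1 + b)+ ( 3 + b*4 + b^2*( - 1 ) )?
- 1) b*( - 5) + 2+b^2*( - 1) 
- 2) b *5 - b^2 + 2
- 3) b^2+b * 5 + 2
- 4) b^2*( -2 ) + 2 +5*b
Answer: 2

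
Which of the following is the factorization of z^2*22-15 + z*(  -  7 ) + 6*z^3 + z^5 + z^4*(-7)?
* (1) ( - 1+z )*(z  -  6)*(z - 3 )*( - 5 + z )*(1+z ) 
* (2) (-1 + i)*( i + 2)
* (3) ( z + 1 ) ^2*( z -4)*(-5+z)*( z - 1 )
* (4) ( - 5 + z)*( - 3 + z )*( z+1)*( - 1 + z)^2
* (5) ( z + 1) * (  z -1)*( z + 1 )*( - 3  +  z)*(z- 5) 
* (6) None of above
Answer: 5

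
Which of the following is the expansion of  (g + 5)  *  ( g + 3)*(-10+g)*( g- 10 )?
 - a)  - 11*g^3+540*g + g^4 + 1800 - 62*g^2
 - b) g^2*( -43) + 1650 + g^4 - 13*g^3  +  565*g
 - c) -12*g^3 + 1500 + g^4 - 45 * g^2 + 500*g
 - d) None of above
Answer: c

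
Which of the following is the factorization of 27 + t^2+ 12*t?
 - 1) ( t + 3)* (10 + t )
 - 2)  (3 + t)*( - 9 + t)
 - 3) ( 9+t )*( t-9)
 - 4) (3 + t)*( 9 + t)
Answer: 4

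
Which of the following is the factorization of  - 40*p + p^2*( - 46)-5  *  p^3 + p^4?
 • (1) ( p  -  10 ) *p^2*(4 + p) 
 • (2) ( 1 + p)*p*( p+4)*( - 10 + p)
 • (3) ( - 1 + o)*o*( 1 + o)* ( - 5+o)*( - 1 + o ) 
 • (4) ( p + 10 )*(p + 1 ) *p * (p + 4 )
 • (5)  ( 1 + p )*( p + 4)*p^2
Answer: 2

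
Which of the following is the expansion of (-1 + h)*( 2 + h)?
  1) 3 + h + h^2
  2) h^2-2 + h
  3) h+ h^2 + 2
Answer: 2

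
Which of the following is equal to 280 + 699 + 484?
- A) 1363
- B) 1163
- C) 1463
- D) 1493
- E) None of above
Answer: C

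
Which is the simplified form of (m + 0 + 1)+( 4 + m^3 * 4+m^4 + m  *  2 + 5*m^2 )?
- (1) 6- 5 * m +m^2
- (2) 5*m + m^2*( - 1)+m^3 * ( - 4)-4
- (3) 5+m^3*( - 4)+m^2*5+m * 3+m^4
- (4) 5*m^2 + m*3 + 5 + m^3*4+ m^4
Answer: 4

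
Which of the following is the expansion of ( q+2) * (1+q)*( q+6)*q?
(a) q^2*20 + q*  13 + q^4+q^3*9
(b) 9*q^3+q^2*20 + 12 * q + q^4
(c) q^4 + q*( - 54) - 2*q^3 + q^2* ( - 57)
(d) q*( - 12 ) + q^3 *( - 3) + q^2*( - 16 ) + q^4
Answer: b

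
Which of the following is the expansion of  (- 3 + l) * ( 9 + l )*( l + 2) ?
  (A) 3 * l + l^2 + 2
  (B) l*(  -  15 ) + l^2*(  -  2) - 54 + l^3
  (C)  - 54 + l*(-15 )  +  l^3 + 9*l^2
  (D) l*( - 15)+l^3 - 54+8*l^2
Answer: D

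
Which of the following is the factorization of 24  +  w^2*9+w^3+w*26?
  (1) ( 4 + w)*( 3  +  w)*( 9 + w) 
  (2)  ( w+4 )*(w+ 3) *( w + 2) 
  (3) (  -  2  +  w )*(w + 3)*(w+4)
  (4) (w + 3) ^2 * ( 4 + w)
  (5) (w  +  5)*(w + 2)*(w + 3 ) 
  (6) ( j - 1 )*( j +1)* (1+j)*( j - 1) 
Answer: 2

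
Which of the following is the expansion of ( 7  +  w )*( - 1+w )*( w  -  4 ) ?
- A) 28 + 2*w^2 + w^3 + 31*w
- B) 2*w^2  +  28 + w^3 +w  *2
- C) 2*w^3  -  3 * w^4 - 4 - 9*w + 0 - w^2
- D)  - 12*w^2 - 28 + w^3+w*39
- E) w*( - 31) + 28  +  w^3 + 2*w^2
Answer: E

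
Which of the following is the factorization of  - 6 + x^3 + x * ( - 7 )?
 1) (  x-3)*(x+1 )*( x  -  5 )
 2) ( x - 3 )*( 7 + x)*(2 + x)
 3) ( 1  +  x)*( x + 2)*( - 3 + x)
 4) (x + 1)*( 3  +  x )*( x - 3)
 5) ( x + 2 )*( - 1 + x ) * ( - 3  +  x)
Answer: 3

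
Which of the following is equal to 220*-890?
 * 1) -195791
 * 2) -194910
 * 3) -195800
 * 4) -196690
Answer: 3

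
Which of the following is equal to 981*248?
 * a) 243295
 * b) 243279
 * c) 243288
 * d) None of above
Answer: c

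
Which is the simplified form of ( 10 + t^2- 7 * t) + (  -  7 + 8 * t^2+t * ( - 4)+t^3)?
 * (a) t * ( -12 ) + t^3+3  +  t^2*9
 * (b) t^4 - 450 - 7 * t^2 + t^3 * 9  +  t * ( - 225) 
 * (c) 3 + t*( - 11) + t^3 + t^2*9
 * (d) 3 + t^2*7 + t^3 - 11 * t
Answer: c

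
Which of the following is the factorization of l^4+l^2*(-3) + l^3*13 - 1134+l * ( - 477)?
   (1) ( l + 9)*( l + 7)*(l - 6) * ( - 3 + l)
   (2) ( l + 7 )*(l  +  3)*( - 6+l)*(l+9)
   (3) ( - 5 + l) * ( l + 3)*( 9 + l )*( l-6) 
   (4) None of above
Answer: 2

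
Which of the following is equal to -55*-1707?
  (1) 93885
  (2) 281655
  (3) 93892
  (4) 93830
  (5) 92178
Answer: 1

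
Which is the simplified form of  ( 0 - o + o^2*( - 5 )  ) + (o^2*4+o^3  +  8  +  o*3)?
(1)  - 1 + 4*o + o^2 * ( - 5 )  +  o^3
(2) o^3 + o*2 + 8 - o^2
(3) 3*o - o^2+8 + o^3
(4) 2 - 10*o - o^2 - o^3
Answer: 2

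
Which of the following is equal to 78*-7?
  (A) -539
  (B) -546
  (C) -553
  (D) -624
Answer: B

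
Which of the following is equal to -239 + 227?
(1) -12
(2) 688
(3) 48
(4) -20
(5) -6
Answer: 1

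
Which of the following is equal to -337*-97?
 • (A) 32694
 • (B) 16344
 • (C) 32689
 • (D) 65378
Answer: C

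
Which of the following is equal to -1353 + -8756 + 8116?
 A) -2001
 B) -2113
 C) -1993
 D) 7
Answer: C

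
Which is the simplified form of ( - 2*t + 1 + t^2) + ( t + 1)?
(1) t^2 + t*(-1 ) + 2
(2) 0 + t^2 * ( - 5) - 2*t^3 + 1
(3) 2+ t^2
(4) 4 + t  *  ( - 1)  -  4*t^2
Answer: 1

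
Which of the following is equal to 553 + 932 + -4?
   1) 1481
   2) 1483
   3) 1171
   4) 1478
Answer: 1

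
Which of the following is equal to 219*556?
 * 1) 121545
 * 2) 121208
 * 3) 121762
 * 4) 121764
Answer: 4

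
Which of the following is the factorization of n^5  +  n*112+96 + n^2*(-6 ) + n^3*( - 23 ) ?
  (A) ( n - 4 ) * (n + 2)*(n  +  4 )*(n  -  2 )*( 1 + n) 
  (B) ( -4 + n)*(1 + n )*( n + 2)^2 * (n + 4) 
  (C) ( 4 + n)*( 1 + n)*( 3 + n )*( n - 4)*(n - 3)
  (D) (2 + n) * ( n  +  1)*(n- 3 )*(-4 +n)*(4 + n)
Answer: D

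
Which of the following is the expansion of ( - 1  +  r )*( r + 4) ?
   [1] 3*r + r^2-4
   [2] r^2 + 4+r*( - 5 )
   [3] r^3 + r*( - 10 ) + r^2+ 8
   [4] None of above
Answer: 1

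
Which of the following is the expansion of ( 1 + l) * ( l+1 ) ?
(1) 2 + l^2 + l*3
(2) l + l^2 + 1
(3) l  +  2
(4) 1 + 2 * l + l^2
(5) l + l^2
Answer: 4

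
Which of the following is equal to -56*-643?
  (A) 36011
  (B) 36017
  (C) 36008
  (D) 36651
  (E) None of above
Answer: C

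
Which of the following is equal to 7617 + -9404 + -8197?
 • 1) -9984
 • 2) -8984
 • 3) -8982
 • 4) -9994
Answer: 1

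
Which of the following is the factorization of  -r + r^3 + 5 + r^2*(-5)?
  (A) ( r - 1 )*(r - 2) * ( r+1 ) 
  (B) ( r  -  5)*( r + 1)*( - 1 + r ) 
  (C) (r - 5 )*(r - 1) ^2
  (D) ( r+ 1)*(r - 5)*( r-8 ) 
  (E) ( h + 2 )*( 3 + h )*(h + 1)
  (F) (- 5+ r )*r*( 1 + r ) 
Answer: B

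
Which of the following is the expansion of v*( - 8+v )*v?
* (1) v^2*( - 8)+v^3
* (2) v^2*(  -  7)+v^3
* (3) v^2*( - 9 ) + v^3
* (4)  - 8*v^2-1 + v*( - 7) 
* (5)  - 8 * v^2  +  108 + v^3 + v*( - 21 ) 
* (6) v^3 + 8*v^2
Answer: 1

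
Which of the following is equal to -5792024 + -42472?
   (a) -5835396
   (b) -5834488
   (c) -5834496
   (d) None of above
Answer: c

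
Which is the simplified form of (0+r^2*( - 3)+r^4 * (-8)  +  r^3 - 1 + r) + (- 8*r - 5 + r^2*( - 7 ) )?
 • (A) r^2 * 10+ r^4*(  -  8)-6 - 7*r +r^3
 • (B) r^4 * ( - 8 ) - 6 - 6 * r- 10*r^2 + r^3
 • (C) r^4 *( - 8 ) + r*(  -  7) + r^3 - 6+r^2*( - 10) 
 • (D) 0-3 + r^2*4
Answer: C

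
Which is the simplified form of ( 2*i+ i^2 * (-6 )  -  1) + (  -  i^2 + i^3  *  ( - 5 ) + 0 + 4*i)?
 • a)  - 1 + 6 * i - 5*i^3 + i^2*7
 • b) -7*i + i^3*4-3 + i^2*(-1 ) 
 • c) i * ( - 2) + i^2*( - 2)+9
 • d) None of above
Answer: d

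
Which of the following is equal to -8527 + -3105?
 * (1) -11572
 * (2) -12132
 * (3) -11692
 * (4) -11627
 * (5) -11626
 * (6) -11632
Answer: 6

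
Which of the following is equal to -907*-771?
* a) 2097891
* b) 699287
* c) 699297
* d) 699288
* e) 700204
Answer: c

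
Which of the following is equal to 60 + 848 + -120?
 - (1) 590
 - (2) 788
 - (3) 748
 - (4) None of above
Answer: 2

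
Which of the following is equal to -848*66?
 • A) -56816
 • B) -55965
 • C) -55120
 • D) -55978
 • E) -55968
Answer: E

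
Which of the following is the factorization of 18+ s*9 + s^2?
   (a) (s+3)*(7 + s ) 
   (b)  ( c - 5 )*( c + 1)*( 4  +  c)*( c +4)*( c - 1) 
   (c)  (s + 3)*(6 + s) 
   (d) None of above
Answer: c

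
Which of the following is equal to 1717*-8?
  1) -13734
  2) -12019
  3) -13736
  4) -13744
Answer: 3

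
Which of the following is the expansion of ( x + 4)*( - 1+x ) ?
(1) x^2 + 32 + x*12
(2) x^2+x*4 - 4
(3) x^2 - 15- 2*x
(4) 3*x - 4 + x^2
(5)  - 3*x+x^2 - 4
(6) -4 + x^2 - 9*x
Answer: 4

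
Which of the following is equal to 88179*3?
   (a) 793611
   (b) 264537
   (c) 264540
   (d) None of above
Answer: b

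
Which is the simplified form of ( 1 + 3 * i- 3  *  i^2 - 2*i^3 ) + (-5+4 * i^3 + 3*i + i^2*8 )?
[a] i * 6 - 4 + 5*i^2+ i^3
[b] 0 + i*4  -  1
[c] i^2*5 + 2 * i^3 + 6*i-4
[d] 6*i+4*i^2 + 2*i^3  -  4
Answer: c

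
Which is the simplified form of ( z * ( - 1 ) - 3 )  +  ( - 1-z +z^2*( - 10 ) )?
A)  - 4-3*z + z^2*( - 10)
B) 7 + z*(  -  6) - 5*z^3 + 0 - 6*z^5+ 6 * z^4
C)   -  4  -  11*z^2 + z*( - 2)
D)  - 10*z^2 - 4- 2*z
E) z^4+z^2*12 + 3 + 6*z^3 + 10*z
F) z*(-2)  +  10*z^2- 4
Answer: D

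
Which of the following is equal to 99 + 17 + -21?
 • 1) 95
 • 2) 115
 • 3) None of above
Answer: 1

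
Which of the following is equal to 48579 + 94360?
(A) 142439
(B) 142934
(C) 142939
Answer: C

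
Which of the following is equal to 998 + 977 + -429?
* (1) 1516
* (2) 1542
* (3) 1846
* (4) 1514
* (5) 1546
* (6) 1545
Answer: 5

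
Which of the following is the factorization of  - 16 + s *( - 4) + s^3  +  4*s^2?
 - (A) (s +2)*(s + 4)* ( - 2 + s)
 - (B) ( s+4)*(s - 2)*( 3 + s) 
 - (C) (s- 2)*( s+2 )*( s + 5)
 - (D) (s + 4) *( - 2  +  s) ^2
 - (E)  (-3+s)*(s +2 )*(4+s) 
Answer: A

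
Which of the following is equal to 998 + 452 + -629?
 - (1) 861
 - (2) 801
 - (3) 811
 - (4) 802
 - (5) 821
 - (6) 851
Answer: 5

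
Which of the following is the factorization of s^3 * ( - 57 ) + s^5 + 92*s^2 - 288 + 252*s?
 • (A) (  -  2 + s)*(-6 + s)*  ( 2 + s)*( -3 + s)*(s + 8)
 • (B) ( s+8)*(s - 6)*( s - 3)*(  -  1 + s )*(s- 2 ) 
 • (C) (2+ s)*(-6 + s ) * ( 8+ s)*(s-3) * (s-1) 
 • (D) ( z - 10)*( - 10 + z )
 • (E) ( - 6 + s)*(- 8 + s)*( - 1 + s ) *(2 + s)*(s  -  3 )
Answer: C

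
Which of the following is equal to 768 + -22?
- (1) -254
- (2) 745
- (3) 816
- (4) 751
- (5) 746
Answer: 5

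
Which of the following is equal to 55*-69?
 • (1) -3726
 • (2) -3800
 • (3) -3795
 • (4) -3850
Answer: 3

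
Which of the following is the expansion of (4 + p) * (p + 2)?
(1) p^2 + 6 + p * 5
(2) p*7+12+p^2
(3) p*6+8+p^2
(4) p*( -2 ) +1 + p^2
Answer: 3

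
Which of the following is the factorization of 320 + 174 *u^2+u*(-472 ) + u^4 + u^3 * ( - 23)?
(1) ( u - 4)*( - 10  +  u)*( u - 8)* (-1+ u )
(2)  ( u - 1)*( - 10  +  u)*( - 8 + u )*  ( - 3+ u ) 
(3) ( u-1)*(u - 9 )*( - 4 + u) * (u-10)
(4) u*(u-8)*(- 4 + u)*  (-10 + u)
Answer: 1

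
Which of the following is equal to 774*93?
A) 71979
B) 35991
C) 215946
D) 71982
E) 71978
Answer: D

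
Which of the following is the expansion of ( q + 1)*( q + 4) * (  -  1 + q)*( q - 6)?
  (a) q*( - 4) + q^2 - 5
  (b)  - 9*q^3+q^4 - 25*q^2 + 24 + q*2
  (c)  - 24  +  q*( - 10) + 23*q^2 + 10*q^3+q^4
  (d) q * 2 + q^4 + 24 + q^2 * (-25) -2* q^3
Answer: d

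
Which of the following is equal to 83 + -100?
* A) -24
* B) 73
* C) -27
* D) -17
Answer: D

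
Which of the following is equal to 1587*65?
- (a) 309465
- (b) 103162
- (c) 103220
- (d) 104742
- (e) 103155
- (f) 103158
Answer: e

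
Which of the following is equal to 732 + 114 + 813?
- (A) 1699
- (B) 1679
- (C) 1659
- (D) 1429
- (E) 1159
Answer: C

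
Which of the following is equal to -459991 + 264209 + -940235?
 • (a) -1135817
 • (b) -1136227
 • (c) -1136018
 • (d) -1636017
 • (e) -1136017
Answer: e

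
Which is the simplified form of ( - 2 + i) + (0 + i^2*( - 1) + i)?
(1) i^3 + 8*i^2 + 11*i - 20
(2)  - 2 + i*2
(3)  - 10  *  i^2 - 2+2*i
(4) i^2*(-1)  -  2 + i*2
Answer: 4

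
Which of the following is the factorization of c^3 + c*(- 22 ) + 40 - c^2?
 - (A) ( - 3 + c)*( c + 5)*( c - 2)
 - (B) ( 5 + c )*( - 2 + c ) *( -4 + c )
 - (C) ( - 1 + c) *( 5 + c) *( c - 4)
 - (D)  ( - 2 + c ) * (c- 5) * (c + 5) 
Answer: B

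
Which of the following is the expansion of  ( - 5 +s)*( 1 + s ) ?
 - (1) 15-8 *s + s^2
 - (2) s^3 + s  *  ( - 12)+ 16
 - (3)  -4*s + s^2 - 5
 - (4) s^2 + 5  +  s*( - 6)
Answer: 3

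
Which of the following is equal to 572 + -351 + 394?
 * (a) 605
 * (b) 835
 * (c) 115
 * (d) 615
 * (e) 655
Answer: d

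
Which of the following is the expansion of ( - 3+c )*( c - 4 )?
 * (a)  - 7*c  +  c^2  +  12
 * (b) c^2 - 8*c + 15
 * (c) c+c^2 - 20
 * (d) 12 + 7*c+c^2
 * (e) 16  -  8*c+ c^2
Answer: a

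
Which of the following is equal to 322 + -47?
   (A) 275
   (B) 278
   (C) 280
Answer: A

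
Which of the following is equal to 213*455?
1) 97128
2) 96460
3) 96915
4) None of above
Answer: 3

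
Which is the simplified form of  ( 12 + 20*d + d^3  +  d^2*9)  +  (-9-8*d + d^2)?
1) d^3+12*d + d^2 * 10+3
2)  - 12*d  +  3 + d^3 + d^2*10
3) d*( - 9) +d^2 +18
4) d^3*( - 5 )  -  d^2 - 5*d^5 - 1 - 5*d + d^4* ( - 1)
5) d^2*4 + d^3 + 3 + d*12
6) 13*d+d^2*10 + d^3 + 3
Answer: 1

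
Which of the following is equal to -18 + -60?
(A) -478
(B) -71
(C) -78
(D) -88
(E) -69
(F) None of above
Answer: C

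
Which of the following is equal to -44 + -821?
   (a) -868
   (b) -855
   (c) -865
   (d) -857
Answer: c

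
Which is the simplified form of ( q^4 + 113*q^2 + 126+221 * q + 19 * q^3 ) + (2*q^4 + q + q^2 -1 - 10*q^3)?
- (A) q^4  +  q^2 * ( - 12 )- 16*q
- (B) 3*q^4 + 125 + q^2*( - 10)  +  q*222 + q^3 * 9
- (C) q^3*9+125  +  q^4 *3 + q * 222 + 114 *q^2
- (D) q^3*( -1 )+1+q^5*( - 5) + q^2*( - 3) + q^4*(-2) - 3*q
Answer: C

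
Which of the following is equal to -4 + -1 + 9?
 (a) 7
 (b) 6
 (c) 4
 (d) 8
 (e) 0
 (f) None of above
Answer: c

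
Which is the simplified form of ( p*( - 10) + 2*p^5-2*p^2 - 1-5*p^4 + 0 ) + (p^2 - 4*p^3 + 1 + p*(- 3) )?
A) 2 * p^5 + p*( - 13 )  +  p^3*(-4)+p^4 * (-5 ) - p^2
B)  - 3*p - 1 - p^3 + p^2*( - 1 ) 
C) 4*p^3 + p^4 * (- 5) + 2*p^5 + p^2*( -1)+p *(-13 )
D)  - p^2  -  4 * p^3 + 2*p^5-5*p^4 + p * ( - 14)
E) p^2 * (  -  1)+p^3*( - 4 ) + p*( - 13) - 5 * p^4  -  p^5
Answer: A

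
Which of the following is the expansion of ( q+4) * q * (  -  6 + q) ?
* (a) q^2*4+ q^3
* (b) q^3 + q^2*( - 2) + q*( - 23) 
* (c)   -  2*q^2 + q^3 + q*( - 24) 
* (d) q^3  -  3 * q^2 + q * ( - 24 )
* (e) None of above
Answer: c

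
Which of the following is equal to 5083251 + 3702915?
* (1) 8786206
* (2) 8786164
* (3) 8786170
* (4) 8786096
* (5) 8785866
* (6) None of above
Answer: 6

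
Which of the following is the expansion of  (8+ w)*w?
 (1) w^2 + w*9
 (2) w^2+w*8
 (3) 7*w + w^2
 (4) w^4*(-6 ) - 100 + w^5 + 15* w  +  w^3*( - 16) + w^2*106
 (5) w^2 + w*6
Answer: 2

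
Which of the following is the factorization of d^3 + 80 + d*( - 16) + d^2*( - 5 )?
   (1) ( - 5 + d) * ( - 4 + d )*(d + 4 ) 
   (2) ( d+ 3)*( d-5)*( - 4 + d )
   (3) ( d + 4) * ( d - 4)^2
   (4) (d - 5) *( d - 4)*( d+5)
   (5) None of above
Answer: 1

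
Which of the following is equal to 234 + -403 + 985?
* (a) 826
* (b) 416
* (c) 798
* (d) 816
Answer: d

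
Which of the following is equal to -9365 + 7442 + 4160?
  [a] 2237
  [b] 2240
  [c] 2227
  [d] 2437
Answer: a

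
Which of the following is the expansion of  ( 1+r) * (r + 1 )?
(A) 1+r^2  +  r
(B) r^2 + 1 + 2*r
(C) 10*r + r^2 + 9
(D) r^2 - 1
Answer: B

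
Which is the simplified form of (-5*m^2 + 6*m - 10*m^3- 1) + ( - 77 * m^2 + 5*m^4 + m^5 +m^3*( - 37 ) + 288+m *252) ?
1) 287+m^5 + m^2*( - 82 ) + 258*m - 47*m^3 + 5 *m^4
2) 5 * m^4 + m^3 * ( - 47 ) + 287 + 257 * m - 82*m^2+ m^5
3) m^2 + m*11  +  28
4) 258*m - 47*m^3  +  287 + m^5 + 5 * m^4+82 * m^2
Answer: 1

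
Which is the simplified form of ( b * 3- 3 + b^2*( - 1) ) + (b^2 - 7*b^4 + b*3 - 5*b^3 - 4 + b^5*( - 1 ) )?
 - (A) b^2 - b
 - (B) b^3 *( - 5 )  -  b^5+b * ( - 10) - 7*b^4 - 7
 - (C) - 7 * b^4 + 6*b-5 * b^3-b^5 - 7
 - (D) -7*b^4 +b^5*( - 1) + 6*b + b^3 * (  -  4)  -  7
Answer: C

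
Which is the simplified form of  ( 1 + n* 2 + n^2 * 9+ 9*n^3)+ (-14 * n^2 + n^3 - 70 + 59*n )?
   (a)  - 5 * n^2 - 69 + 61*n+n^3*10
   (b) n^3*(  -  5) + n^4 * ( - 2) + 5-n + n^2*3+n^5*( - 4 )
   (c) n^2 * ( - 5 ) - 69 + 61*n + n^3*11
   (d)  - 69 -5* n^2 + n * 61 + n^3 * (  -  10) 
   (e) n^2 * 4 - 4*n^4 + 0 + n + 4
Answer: a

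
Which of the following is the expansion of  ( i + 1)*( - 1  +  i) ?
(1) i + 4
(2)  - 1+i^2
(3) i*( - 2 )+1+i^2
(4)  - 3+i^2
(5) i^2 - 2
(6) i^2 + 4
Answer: 2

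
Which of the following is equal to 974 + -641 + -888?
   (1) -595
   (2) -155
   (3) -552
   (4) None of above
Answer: 4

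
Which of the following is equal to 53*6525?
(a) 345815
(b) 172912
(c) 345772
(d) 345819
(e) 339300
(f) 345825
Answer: f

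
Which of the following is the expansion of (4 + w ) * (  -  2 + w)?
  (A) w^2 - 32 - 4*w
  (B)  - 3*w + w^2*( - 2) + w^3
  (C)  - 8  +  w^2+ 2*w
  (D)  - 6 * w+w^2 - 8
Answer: C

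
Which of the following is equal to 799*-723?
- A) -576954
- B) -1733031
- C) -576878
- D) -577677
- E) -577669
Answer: D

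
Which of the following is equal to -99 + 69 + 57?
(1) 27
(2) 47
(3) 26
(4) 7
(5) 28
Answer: 1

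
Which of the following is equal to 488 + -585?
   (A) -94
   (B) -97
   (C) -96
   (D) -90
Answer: B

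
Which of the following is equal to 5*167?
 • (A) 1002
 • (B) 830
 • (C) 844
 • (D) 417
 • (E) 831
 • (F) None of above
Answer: F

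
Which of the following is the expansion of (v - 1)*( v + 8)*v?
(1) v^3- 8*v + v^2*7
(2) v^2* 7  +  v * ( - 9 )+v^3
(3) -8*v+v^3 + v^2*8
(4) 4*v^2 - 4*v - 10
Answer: 1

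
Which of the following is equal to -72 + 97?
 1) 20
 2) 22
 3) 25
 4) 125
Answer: 3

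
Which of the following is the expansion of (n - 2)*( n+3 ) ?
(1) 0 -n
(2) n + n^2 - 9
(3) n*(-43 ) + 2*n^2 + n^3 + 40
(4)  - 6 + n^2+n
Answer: 4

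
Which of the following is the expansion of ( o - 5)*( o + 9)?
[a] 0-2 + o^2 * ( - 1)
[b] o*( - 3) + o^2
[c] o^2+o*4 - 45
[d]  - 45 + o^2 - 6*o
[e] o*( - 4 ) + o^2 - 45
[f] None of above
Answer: c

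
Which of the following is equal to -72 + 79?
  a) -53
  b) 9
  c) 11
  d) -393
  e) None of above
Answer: e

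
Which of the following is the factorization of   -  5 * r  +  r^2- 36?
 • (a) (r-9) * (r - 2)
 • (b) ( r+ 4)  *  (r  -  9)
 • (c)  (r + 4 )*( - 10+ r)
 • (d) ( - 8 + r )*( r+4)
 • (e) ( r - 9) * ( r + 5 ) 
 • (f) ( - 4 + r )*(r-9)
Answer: b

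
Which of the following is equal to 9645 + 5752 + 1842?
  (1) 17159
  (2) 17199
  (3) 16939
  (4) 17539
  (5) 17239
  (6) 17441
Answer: 5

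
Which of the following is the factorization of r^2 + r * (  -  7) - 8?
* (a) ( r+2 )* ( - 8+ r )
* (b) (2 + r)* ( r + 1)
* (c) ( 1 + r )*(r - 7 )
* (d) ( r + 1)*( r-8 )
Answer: d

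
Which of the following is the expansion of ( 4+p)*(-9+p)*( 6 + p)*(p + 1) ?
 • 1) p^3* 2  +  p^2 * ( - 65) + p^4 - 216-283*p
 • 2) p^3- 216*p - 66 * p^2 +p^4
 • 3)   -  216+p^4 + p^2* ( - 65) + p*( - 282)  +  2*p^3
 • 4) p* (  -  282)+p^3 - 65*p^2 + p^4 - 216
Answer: 3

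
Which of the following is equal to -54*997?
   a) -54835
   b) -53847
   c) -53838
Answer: c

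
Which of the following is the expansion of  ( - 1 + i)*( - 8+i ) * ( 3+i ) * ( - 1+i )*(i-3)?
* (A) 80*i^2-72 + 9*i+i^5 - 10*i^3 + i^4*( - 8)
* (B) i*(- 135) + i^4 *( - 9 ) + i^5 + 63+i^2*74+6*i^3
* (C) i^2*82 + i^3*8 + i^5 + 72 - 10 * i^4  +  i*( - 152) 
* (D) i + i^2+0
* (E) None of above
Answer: E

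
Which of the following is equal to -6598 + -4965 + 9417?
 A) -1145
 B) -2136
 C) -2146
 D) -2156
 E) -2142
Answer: C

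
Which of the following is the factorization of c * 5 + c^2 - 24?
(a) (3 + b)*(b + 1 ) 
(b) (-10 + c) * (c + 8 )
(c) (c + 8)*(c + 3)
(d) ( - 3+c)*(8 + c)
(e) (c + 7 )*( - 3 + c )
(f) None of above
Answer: d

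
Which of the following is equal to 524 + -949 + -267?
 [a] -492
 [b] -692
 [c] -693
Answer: b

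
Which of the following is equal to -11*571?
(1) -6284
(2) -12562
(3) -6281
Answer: 3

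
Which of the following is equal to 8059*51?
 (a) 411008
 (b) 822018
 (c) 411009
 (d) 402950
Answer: c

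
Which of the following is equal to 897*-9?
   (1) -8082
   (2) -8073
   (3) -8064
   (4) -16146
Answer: 2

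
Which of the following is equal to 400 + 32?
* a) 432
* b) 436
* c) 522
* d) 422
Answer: a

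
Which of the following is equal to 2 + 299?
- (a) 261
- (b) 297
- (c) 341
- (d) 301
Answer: d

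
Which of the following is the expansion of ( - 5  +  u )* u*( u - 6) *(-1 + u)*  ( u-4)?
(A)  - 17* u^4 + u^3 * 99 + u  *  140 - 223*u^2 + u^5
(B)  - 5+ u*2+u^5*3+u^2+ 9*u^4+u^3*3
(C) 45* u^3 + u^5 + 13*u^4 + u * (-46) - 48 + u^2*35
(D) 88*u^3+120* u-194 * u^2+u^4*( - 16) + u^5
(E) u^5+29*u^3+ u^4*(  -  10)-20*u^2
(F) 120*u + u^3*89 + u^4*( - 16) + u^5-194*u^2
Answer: F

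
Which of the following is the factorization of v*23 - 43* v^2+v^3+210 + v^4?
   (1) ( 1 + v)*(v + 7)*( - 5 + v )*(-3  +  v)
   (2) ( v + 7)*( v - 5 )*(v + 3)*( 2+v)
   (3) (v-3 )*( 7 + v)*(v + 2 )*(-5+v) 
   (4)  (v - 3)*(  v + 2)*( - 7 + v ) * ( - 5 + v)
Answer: 3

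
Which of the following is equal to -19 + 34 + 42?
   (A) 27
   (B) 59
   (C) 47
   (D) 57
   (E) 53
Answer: D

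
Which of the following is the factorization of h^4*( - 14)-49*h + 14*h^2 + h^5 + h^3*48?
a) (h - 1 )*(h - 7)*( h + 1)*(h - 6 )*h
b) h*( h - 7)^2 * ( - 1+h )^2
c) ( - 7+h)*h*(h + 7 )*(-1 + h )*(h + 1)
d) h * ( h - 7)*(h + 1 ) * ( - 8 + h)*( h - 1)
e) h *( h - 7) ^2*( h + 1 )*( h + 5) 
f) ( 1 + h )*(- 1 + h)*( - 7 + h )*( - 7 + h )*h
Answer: f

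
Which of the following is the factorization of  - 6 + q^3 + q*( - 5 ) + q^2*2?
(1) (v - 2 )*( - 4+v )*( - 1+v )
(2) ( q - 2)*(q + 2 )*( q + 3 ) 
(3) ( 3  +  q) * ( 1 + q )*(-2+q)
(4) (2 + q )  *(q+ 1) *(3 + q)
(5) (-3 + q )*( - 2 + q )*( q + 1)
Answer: 3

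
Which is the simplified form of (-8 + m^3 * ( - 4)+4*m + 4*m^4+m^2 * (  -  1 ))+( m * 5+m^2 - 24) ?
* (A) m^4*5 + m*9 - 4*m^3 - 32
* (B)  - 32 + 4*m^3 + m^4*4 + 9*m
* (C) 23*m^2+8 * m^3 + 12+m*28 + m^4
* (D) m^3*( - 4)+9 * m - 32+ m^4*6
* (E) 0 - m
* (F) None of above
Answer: F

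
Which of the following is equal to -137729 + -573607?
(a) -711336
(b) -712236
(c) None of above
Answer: a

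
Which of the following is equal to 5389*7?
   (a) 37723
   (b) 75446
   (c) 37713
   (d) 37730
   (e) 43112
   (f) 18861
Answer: a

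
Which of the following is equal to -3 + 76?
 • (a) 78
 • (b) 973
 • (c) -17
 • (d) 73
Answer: d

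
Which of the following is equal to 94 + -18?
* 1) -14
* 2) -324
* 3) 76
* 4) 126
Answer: 3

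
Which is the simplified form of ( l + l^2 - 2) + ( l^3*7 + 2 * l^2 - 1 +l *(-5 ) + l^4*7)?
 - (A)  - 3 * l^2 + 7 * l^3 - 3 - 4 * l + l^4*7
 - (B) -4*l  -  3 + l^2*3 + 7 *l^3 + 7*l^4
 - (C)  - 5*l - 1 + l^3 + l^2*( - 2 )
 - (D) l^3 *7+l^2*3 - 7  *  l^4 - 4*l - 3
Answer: B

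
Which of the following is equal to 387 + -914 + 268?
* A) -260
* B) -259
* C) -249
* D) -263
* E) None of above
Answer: B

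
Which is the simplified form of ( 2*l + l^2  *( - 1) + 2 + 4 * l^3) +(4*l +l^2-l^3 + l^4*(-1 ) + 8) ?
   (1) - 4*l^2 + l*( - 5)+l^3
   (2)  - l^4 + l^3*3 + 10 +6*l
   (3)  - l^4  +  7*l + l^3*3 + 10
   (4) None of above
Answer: 2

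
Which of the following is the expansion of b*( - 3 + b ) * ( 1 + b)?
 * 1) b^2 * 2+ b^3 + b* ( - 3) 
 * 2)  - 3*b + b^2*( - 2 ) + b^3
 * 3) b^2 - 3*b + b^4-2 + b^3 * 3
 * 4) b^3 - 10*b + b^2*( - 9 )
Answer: 2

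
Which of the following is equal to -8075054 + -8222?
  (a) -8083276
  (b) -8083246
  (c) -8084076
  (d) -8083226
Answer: a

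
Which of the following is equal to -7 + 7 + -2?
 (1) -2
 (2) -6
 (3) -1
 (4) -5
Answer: 1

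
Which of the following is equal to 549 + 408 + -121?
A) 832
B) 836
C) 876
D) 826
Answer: B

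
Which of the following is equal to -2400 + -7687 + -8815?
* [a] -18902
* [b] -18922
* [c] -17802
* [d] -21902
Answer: a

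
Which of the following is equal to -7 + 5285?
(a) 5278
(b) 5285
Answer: a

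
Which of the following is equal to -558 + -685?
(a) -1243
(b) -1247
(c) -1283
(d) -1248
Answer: a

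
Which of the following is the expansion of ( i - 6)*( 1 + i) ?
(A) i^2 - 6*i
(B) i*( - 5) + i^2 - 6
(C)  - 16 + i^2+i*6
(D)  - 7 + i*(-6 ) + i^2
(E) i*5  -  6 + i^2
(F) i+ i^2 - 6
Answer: B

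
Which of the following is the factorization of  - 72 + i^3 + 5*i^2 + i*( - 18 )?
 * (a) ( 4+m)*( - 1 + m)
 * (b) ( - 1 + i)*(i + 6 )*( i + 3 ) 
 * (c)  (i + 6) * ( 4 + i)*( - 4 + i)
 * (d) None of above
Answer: d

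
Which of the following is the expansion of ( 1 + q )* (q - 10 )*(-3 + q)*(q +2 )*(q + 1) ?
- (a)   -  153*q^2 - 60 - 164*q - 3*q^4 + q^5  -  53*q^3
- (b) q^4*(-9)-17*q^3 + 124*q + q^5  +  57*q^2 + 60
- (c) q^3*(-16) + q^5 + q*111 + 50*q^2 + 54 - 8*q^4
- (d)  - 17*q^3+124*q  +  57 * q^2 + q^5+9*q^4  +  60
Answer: b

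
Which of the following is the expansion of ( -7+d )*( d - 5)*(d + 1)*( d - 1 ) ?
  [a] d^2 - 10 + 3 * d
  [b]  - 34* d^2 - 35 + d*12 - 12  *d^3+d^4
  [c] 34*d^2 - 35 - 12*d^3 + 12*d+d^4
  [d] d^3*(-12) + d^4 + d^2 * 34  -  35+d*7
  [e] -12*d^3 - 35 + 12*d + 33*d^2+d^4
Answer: c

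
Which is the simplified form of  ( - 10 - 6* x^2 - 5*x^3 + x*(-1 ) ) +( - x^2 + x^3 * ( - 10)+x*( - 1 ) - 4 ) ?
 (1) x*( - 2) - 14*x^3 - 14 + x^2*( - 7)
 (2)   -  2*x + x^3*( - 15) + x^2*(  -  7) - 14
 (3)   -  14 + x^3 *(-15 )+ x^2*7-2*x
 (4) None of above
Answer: 2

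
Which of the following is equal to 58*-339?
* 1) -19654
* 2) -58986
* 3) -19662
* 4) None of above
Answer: 3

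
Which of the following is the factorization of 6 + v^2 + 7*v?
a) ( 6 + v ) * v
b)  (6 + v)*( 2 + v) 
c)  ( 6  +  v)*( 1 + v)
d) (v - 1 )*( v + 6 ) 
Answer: c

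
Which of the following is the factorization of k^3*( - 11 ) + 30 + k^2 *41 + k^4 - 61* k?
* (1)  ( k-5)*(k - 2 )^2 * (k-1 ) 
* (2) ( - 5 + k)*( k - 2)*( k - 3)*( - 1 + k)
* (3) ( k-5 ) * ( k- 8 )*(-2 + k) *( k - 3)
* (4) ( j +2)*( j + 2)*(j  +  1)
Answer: 2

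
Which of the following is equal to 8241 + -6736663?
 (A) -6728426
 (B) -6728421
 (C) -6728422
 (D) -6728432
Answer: C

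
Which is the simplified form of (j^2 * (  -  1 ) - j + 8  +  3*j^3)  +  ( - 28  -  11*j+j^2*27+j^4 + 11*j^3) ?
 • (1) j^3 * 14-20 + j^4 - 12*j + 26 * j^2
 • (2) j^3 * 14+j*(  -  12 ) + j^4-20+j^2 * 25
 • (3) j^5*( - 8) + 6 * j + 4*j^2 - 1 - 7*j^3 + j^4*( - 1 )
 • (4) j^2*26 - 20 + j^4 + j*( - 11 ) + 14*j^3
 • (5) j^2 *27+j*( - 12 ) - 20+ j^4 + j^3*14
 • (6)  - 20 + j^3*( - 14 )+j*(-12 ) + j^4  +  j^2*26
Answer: 1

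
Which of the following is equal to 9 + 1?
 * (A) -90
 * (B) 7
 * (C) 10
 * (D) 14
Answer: C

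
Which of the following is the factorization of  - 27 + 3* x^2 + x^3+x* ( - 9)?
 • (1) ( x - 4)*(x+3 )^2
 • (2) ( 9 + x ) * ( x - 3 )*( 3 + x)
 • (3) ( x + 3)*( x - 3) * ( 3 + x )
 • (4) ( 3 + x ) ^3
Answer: 3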